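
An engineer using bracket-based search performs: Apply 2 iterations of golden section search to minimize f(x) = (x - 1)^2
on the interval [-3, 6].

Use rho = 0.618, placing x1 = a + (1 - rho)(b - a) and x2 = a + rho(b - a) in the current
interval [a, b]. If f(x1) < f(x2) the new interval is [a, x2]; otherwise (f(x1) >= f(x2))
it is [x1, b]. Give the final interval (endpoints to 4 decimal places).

Golden section search for min of f(x) = (x - 1)^2 on [-3, 6].
Each step: x1 = a + (1 - rho)(b - a), x2 = a + rho(b - a); if f(x1) < f(x2) keep [a, x2], otherwise keep [x1, b].
Step 1: [-3.0000, 6.0000], x1=0.4380 (f=0.3158), x2=2.5620 (f=2.4398); f(x1) < f(x2) => keep [-3.0000, 2.5620]
Step 2: [-3.0000, 2.5620], x1=-0.8753 (f=3.5168), x2=0.4373 (f=0.3166); f(x1) > f(x2) => keep [-0.8753, 2.5620]
Final interval: [-0.8753, 2.5620]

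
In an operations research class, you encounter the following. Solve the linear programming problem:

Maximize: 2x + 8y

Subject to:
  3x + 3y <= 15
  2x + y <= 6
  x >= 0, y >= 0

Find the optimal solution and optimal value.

Feasible vertices: (0, 0), (0, 5), (1, 4), (3, 0)
Objective 2x + 8y at each:
  (0, 0): 0
  (0, 5): 40
  (1, 4): 34
  (3, 0): 6
Maximum is 40 at (0, 5).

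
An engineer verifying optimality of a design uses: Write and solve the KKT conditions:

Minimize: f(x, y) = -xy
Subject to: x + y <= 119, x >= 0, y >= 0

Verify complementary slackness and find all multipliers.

Problem: min -xy s.t. x + y <= 119 (multiplier lambda), x >= 0 (mu_x), y >= 0 (mu_y)
KKT stationarity: -y + lambda - mu_x = 0, -x + lambda - mu_y = 0, with lambda, mu_x, mu_y >= 0
Complementary slackness: lambda*(x + y - 119) = 0, mu_x*x = 0, mu_y*y = 0
If lambda = 0: y = -mu_x <= 0 and x = -mu_y <= 0 force x = y = 0 with f = 0; but x = y = 119/2 is feasible with f = -14161/4 < 0, so this is not the minimum. Hence lambda > 0 and x + y = 119.
Try x > 0, y > 0 (so mu_x = mu_y = 0): y = lambda, x = lambda => x = y = lambda
x + y = 119 => 2*lambda = 119 => lambda = 119/2
x* = y* = 119/2 > 0, consistent with mu_x = mu_y = 0.
(Any feasible point with x = 0 or y = 0 has f = 0 > -14161/4, so the minimum is not on those boundaries.)
min(-xy) = -14161/4 (i.e. max xy = 14161/4)
Multipliers: lambda = 119/2, mu_x = 0, mu_y = 0
Complementary slackness: lambda*(x + y - 119) = 119/2*(119/2 + 119/2 - 119) = 0, mu_x*x = 0*119/2 = 0, mu_y*y = 0*119/2 = 0. Satisfied.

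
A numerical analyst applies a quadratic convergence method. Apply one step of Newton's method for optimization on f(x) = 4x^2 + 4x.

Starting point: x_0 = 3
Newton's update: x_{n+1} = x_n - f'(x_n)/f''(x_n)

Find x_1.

f(x) = 4x^2 + 4x
f'(x) = 8x + (4), f''(x) = 8
Newton step: x_1 = x_0 - f'(x_0)/f''(x_0)
f'(3) = 28
x_1 = 3 - 28/8 = -1/2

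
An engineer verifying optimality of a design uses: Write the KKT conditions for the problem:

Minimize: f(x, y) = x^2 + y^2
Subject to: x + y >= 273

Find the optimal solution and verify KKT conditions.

KKT conditions for min x^2 + y^2 s.t. x + y >= 273:
Stationarity: 2x = mu, 2y = mu
So x = y = mu/2.
Complementary slackness: mu*(x + y - 273) = 0
Primal feasibility: x + y >= 273; dual feasibility: mu >= 0
If mu = 0 then x = y = 0, but 0 + 0 < 273 is infeasible, so the constraint is active.
Constraint active: x + y = 2*(mu/2) = 273 => mu = 273
x = y = 273/2, f = 74529/2
Verify: stationarity 2*(273/2) = 273 = mu; primal 273/2 + 273/2 = 273 >= 273; dual mu = 273 >= 0; complementary slackness 273*(273 - 273) = 0. All KKT conditions hold.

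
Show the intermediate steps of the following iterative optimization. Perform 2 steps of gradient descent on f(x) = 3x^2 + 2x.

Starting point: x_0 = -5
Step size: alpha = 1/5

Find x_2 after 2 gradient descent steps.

f(x) = 3x^2 + 2x, f'(x) = 6x + (2)
Step 1: f'(-5) = -28, x_1 = -5 - 1/5 * -28 = 3/5
Step 2: f'(3/5) = 28/5, x_2 = 3/5 - 1/5 * 28/5 = -13/25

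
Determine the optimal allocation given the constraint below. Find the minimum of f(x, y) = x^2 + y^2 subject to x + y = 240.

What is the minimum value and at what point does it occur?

Substitute y = 240 - x into f(x,y) = x^2 + y^2:
g(x) = x^2 + (240 - x)^2 = 2x^2 - 480x + 57600
g'(x) = 4x - 480 = 0  =>  x = 120
y = 240 - 120 = 120
Minimum value = 120^2 + 120^2 = 28800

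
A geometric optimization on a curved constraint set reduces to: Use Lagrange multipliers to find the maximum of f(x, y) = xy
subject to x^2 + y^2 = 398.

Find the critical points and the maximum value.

Lagrange conditions: y = 2*lambda*x and x = 2*lambda*y
If x = 0 then y = 0, violating the constraint, so x, y != 0.
Dividing: y/x = x/y => x^2 = y^2 => y = x or y = -x
Constraint: 2x^2 = 398 => x^2 = 199 => x = +/-sqrt(199)
Critical points: (sqrt(199), sqrt(199)), (-sqrt(199), -sqrt(199)), (sqrt(199), -sqrt(199)), (-sqrt(199), sqrt(199))
  y = x:  xy = x^2 = 199  at (sqrt(199), sqrt(199)) and (-sqrt(199), -sqrt(199))
  y = -x: xy = -x^2 = -199 at (sqrt(199), -sqrt(199)) and (-sqrt(199), sqrt(199))
Maximum xy = 199 at (sqrt(199), sqrt(199)) and (-sqrt(199), -sqrt(199))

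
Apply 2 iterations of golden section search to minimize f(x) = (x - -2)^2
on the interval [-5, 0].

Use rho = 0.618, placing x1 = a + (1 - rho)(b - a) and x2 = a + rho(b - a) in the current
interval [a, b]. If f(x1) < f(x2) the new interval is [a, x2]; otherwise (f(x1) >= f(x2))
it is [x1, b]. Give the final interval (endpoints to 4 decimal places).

Golden section search for min of f(x) = (x - -2)^2 on [-5, 0].
Each step: x1 = a + (1 - rho)(b - a), x2 = a + rho(b - a); if f(x1) < f(x2) keep [a, x2], otherwise keep [x1, b].
Step 1: [-5.0000, 0.0000], x1=-3.0900 (f=1.1881), x2=-1.9100 (f=0.0081); f(x1) > f(x2) => keep [-3.0900, 0.0000]
Step 2: [-3.0900, 0.0000], x1=-1.9096 (f=0.0082), x2=-1.1804 (f=0.6718); f(x1) < f(x2) => keep [-3.0900, -1.1804]
Final interval: [-3.0900, -1.1804]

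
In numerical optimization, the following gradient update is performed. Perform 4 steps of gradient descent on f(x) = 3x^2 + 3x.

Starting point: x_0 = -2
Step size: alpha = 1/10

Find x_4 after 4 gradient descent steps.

f(x) = 3x^2 + 3x, f'(x) = 6x + (3)
Step 1: f'(-2) = -9, x_1 = -2 - 1/10 * -9 = -11/10
Step 2: f'(-11/10) = -18/5, x_2 = -11/10 - 1/10 * -18/5 = -37/50
Step 3: f'(-37/50) = -36/25, x_3 = -37/50 - 1/10 * -36/25 = -149/250
Step 4: f'(-149/250) = -72/125, x_4 = -149/250 - 1/10 * -72/125 = -673/1250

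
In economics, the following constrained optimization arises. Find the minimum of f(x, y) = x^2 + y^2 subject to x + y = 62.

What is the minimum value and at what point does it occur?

Substitute y = 62 - x into f(x,y) = x^2 + y^2:
g(x) = x^2 + (62 - x)^2 = 2x^2 - 124x + 3844
g'(x) = 4x - 124 = 0  =>  x = 31
y = 62 - 31 = 31
Minimum value = 31^2 + 31^2 = 1922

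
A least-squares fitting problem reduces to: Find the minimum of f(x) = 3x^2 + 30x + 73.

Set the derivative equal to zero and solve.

f(x) = 3x^2 + 30x + 73
f'(x) = 6x + (30) = 0
x = -30/6 = -5
f(-5) = -2
Since f''(x) = 6 > 0, this is a minimum.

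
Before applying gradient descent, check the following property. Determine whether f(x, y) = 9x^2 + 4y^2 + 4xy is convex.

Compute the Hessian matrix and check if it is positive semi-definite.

f(x,y) = 9x^2 + 4y^2 + 4xy
Hessian H = [[18, 4], [4, 8]]
trace(H) = 26, det(H) = 128
Eigenvalues: (26 +/- sqrt(164)) / 2 = 19.4, 6.597
Since both eigenvalues > 0, f is convex.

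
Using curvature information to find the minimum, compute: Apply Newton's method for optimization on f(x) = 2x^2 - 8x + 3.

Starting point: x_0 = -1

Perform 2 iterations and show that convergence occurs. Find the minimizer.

f(x) = 2x^2 - 8x + 3, f'(x) = 4x + (-8), f''(x) = 4
Step 1: f'(-1) = -12, x_1 = -1 - -12/4 = 2
Step 2: f'(2) = 0, x_2 = 2 (converged)
Newton's method converges in 1 step for quadratics.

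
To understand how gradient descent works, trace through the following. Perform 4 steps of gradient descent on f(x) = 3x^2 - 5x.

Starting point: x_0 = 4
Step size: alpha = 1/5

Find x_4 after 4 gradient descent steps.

f(x) = 3x^2 - 5x, f'(x) = 6x + (-5)
Step 1: f'(4) = 19, x_1 = 4 - 1/5 * 19 = 1/5
Step 2: f'(1/5) = -19/5, x_2 = 1/5 - 1/5 * -19/5 = 24/25
Step 3: f'(24/25) = 19/25, x_3 = 24/25 - 1/5 * 19/25 = 101/125
Step 4: f'(101/125) = -19/125, x_4 = 101/125 - 1/5 * -19/125 = 524/625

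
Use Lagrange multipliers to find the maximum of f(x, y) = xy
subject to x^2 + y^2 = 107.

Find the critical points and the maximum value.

Lagrange conditions: y = 2*lambda*x and x = 2*lambda*y
If x = 0 then y = 0, violating the constraint, so x, y != 0.
Dividing: y/x = x/y => x^2 = y^2 => y = x or y = -x
Constraint: 2x^2 = 107 => x^2 = 107/2 => x = +/-sqrt(107/2)
Critical points: (sqrt(107/2), sqrt(107/2)), (-sqrt(107/2), -sqrt(107/2)), (sqrt(107/2), -sqrt(107/2)), (-sqrt(107/2), sqrt(107/2))
  y = x:  xy = x^2 = 107/2  at (sqrt(107/2), sqrt(107/2)) and (-sqrt(107/2), -sqrt(107/2))
  y = -x: xy = -x^2 = -107/2 at (sqrt(107/2), -sqrt(107/2)) and (-sqrt(107/2), sqrt(107/2))
Maximum xy = 107/2 at (sqrt(107/2), sqrt(107/2)) and (-sqrt(107/2), -sqrt(107/2))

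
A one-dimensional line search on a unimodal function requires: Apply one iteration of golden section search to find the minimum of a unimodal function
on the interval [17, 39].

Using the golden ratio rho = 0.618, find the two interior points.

Golden section search on [17, 39].
Golden ratio rho = 0.618 (approx).
Interior points:
  x_1 = 17 + (1-0.618)*22 = 25.4040
  x_2 = 17 + 0.618*22 = 30.5960
Compare f(x_1) and f(x_2) to determine which subinterval to keep.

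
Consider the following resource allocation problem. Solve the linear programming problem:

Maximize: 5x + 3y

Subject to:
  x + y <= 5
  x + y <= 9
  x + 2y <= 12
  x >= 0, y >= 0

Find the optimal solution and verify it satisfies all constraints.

Feasible vertices: (0, 0), (0, 5), (5, 0)
Objective 5x + 3y at each vertex:
  (0, 0): 0
  (0, 5): 15
  (5, 0): 25
Maximum is 25 at (5, 0).
Verify constraints at (x, y) = (5, 0):
  1*5 + 1*0 = 5 <= 5 (active)
  1*5 + 1*0 = 5 <= 9
  1*5 + 2*0 = 5 <= 12
  x = 5 >= 0, y = 0 >= 0. All constraints satisfied.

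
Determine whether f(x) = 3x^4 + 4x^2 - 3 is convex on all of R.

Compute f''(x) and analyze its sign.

f(x) = 3x^4 + 4x^2 - 3
f'(x) = 12x^3 + 8x
f''(x) = 36x^2 + 8
f''(x) = 36x^2 + 8 >= 8 > 0 for all x
Therefore, f is convex on R.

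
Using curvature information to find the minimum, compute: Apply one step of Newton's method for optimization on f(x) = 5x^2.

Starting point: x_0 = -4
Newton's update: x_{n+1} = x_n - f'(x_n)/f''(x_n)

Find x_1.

f(x) = 5x^2
f'(x) = 10x + (0), f''(x) = 10
Newton step: x_1 = x_0 - f'(x_0)/f''(x_0)
f'(-4) = -40
x_1 = -4 - -40/10 = 0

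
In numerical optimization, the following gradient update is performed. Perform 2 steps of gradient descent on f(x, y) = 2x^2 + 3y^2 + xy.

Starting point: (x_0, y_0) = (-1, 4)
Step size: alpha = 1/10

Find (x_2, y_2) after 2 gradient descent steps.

f(x,y) = 2x^2 + 3y^2 + xy
grad_x = 4x + 1y, grad_y = 6y + 1x
Step 1: grad = (0, 23), (-1, 17/10)
Step 2: grad = (-23/10, 46/5), (-77/100, 39/50)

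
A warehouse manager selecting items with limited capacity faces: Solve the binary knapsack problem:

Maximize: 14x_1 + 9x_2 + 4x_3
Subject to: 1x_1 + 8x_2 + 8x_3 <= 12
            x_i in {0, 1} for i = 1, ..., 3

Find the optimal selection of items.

Items: item 1 (v=14, w=1), item 2 (v=9, w=8), item 3 (v=4, w=8)
Capacity: 12
Checking all 8 subsets (w = total weight, v = total value):
  {}: w = 0, v = 0
  {1}: w = 1, v = 14
  {2}: w = 8, v = 9
  {3}: w = 8, v = 4
  {1, 2}: w = 9, v = 23
  {1, 3}: w = 9, v = 18
  {2, 3}: w = 16 > 12, infeasible
  {1, 2, 3}: w = 17 > 12, infeasible
Best feasible subset: items [1, 2]
Total weight: 9 <= 12, total value: 23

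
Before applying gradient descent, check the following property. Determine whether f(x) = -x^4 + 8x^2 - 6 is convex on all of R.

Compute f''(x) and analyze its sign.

f(x) = -x^4 + 8x^2 - 6
f'(x) = -4x^3 + 16x
f''(x) = -12x^2 + 16
f''(x) = -12x^2 + 16 -> -inf as |x| -> inf
Therefore, f is not globally convex on R.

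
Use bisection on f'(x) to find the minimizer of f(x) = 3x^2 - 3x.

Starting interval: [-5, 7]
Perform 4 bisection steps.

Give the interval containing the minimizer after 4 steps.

Finding critical point of f(x) = 3x^2 - 3x using bisection on f'(x) = 6x + -3.
f'(x) = 0 when x = 1/2.
Starting interval: [-5, 7]
Step 1: mid = 1, f'(mid) = 3, new interval = [-5, 1]
Step 2: mid = -2, f'(mid) = -15, new interval = [-2, 1]
Step 3: mid = -1/2, f'(mid) = -6, new interval = [-1/2, 1]
Step 4: mid = 1/4, f'(mid) = -3/2, new interval = [1/4, 1]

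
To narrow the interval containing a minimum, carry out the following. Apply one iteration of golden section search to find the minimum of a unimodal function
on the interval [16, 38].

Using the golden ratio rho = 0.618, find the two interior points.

Golden section search on [16, 38].
Golden ratio rho = 0.618 (approx).
Interior points:
  x_1 = 16 + (1-0.618)*22 = 24.4040
  x_2 = 16 + 0.618*22 = 29.5960
Compare f(x_1) and f(x_2) to determine which subinterval to keep.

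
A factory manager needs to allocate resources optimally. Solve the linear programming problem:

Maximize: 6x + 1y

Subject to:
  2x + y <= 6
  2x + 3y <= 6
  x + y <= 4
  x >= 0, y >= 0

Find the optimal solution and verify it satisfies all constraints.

Feasible vertices: (0, 0), (0, 2), (3, 0)
Objective 6x + 1y at each vertex:
  (0, 0): 0
  (0, 2): 2
  (3, 0): 18
Maximum is 18 at (3, 0).
Verify constraints at (x, y) = (3, 0):
  2*3 + 1*0 = 6 <= 6 (active)
  2*3 + 3*0 = 6 <= 6 (active)
  1*3 + 1*0 = 3 <= 4
  x = 3 >= 0, y = 0 >= 0. All constraints satisfied.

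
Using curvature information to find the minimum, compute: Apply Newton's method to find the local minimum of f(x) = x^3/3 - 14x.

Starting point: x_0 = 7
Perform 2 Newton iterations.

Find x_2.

f(x) = x^3/3 - 14x
f'(x) = x^2 - 14, f''(x) = 2x
Newton update: x_{n+1} = x_n - (x_n^2 - 14)/(2*x_n)
Step 1: x_0 = 7, f'=35, f''=14, x_1 = 9/2
Step 2: x_1 = 9/2, f'=25/4, f''=9, x_2 = 137/36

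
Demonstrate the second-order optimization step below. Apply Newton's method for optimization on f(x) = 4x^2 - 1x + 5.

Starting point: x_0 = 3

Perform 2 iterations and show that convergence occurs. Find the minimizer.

f(x) = 4x^2 - 1x + 5, f'(x) = 8x + (-1), f''(x) = 8
Step 1: f'(3) = 23, x_1 = 3 - 23/8 = 1/8
Step 2: f'(1/8) = 0, x_2 = 1/8 (converged)
Newton's method converges in 1 step for quadratics.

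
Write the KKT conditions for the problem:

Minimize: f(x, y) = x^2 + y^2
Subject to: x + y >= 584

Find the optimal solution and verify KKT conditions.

KKT conditions for min x^2 + y^2 s.t. x + y >= 584:
Stationarity: 2x = mu, 2y = mu
So x = y = mu/2.
Complementary slackness: mu*(x + y - 584) = 0
Primal feasibility: x + y >= 584; dual feasibility: mu >= 0
If mu = 0 then x = y = 0, but 0 + 0 < 584 is infeasible, so the constraint is active.
Constraint active: x + y = 2*(mu/2) = 584 => mu = 584
x = y = 292, f = 170528
Verify: stationarity 2*292 = 584 = mu; primal 292 + 292 = 584 >= 584; dual mu = 584 >= 0; complementary slackness 584*(584 - 584) = 0. All KKT conditions hold.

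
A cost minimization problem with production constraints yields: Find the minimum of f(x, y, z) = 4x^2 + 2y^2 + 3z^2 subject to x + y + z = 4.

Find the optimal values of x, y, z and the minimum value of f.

Using Lagrange multipliers on f = 4x^2 + 2y^2 + 3z^2 with constraint x + y + z = 4:
Conditions: 2*4*x = lambda, 2*2*y = lambda, 2*3*z = lambda
So x = lambda/8, y = lambda/4, z = lambda/6
Substituting into constraint: lambda * (13/24) = 4
lambda = 96/13
x = 12/13, y = 24/13, z = 16/13
Minimum value = 192/13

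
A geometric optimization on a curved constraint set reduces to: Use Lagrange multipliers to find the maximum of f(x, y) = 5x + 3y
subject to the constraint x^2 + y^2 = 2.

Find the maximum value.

Set up Lagrange conditions: grad f = lambda * grad g
  5 = 2*lambda*x
  3 = 2*lambda*y
From these: x/y = 5/3, so x = 5t, y = 3t for some t.
Substitute into constraint: (5t)^2 + (3t)^2 = 2
  t^2 * 34 = 2
  t = sqrt(2/34)
Maximum = 5*x + 3*y = (5^2 + 3^2)*t = 34 * sqrt(2/34) = sqrt(68)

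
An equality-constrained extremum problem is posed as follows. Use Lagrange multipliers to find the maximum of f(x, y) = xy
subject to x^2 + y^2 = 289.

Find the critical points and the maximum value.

Lagrange conditions: y = 2*lambda*x and x = 2*lambda*y
If x = 0 then y = 0, violating the constraint, so x, y != 0.
Dividing: y/x = x/y => x^2 = y^2 => y = x or y = -x
Constraint: 2x^2 = 289 => x^2 = 289/2 => x = +/-sqrt(289/2)
Critical points: (sqrt(289/2), sqrt(289/2)), (-sqrt(289/2), -sqrt(289/2)), (sqrt(289/2), -sqrt(289/2)), (-sqrt(289/2), sqrt(289/2))
  y = x:  xy = x^2 = 289/2  at (sqrt(289/2), sqrt(289/2)) and (-sqrt(289/2), -sqrt(289/2))
  y = -x: xy = -x^2 = -289/2 at (sqrt(289/2), -sqrt(289/2)) and (-sqrt(289/2), sqrt(289/2))
Maximum xy = 289/2 at (sqrt(289/2), sqrt(289/2)) and (-sqrt(289/2), -sqrt(289/2))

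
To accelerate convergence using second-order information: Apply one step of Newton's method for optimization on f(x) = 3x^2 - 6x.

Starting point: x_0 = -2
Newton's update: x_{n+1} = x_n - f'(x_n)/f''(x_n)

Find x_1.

f(x) = 3x^2 - 6x
f'(x) = 6x + (-6), f''(x) = 6
Newton step: x_1 = x_0 - f'(x_0)/f''(x_0)
f'(-2) = -18
x_1 = -2 - -18/6 = 1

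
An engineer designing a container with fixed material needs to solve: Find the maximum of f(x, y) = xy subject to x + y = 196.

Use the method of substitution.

Substitute y = 196 - x into f(x,y) = xy:
g(x) = x(196 - x) = 196x - x^2
g'(x) = 196 - 2x = 0  =>  x = 98
y = 196 - 98 = 98
Maximum value = 98 * 98 = 9604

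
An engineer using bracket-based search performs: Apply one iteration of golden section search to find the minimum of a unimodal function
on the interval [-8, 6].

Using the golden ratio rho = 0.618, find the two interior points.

Golden section search on [-8, 6].
Golden ratio rho = 0.618 (approx).
Interior points:
  x_1 = -8 + (1-0.618)*14 = -2.6520
  x_2 = -8 + 0.618*14 = 0.6520
Compare f(x_1) and f(x_2) to determine which subinterval to keep.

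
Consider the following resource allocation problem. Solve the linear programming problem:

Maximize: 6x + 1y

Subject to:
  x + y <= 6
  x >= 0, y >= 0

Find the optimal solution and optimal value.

The feasible region has vertices at [(0, 0), (6, 0), (0, 6)].
Checking objective 6x + 1y at each vertex:
  (0, 0): 6*0 + 1*0 = 0
  (6, 0): 6*6 + 1*0 = 36
  (0, 6): 6*0 + 1*6 = 6
Maximum is 36 at (6, 0).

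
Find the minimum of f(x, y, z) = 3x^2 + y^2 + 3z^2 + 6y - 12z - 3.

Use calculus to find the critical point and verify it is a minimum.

f(x,y,z) = 3x^2 + y^2 + 3z^2 + 6y - 12z - 3
df/dx = 6x + (0) = 0 => x = 0
df/dy = 2y + (6) = 0 => y = -3
df/dz = 6z + (-12) = 0 => z = 2
f(0,-3,2) = 3*(0)^2 + 1*(-3)^2 + 3*(2)^2 + 6*(-3) + -12*(2) + -3 = -24
Hessian is diagonal with entries 6, 2, 6 > 0, confirmed minimum.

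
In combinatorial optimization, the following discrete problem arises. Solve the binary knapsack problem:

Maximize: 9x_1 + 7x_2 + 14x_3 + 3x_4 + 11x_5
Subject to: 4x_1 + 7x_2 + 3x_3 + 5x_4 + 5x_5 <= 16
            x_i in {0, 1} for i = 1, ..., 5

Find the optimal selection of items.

Items: item 1 (v=9, w=4), item 2 (v=7, w=7), item 3 (v=14, w=3), item 4 (v=3, w=5), item 5 (v=11, w=5)
Capacity: 16
Checking all 32 subsets (w = total weight, v = total value):
  {}: w = 0, v = 0
  {1}: w = 4, v = 9
  {2}: w = 7, v = 7
  {3}: w = 3, v = 14
  {4}: w = 5, v = 3
  {5}: w = 5, v = 11
  {1, 2}: w = 11, v = 16
  {1, 3}: w = 7, v = 23
  {1, 4}: w = 9, v = 12
  {1, 5}: w = 9, v = 20
  {2, 3}: w = 10, v = 21
  {2, 4}: w = 12, v = 10
  {2, 5}: w = 12, v = 18
  {3, 4}: w = 8, v = 17
  {3, 5}: w = 8, v = 25
  {4, 5}: w = 10, v = 14
  {1, 2, 3}: w = 14, v = 30
  {1, 2, 4}: w = 16, v = 19
  {1, 2, 5}: w = 16, v = 27
  {1, 3, 4}: w = 12, v = 26
  {1, 3, 5}: w = 12, v = 34
  {1, 4, 5}: w = 14, v = 23
  {2, 3, 4}: w = 15, v = 24
  {2, 3, 5}: w = 15, v = 32
  {2, 4, 5}: w = 17 > 16, infeasible
  {3, 4, 5}: w = 13, v = 28
  {1, 2, 3, 4}: w = 19 > 16, infeasible
  {1, 2, 3, 5}: w = 19 > 16, infeasible
  {1, 2, 4, 5}: w = 21 > 16, infeasible
  {1, 3, 4, 5}: w = 17 > 16, infeasible
  {2, 3, 4, 5}: w = 20 > 16, infeasible
  {1, 2, 3, 4, 5}: w = 24 > 16, infeasible
Best feasible subset: items [1, 3, 5]
Total weight: 12 <= 16, total value: 34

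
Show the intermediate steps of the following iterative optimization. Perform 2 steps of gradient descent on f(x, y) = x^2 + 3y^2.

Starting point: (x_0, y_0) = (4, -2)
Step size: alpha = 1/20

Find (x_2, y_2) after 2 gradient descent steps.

f(x,y) = x^2 + 3y^2
grad_x = 2x + 0y, grad_y = 6y + 0x
Step 1: grad = (8, -12), (18/5, -7/5)
Step 2: grad = (36/5, -42/5), (81/25, -49/50)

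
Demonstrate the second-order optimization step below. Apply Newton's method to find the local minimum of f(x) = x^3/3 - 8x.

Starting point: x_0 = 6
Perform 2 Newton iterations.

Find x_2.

f(x) = x^3/3 - 8x
f'(x) = x^2 - 8, f''(x) = 2x
Newton update: x_{n+1} = x_n - (x_n^2 - 8)/(2*x_n)
Step 1: x_0 = 6, f'=28, f''=12, x_1 = 11/3
Step 2: x_1 = 11/3, f'=49/9, f''=22/3, x_2 = 193/66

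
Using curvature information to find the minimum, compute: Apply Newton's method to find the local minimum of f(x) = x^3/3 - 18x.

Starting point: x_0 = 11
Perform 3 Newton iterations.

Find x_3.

f(x) = x^3/3 - 18x
f'(x) = x^2 - 18, f''(x) = 2x
Newton update: x_{n+1} = x_n - (x_n^2 - 18)/(2*x_n)
Step 1: x_0 = 11, f'=103, f''=22, x_1 = 139/22
Step 2: x_1 = 139/22, f'=10609/484, f''=139/11, x_2 = 28033/6116
Step 3: x_2 = 28033/6116, f'=112550881/37405456, f''=28033/3058, x_3 = 1459147297/342899656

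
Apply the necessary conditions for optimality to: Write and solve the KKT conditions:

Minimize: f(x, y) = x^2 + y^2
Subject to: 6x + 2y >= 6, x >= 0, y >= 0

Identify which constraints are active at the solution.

KKT conditions for min x^2 + y^2 s.t. 6x + 2y >= 6, x >= 0, y >= 0:
Stationarity: 2x = mu*6 + mu_x, 2y = mu*2 + mu_y, with mu, mu_x, mu_y >= 0
Complementary slackness: mu*(6x + 2y - 6) = 0, mu_x*x = 0, mu_y*y = 0
(0, 0) is infeasible (6*0 + 2*0 < 6), so if mu = 0 stationarity would force x = mu_x/2 >= 0, y = mu_y/2 >= 0 with mu_x*x = mu_y*y = 0, i.e. x = y = 0: contradiction. Hence mu > 0 and 6x + 2y = 6 is active.
Try x > 0, y > 0 (so mu_x = mu_y = 0): x = 6*mu/2, y = 2*mu/2
Substitute: 6*(6*mu/2) + 2*(2*mu/2) = 6
  mu*40/2 = 6 => mu = 3/10
x* = 9/10 > 0, y* = 3/10 > 0, consistent with mu_x = mu_y = 0.
f is convex and the constraints are linear, so this KKT point is the global minimum.
f* = 9/10
Active constraints: 6x + 2y >= 6 (holds with equality, mu = 3/10 > 0); x >= 0 and y >= 0 are inactive (mu_x = mu_y = 0).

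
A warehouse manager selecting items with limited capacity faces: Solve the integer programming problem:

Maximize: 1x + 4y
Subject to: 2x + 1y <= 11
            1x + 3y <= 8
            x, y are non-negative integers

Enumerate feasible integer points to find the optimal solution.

Constraint 1: 2x + 1y <= 11
Constraint 2: 1x + 3y <= 8
Feasible x range (need y >= 0): 0 <= x <= min(11/2, 8/1) => x in {0, ..., 5}.
Enumerate feasible integer points row by row (the coefficient of y is 4 > 0, so for each x the largest feasible y gives the best value):
  x = 0: y <= min((11 - 2*0)/1, (8 - 1*0)/3) => y in {0, ..., 2}; best 1*0 + 4*2 = 8
  x = 1: y <= min((11 - 2*1)/1, (8 - 1*1)/3) => y in {0, ..., 2}; best 1*1 + 4*2 = 9
  x = 2: y <= min((11 - 2*2)/1, (8 - 1*2)/3) => y in {0, ..., 2}; best 1*2 + 4*2 = 10
  x = 3: y <= min((11 - 2*3)/1, (8 - 1*3)/3) => y in {0, ..., 1}; best 1*3 + 4*1 = 7
  x = 4: y <= min((11 - 2*4)/1, (8 - 1*4)/3) => y in {0, ..., 1}; best 1*4 + 4*1 = 8
  x = 5: y <= min((11 - 2*5)/1, (8 - 1*5)/3) => y in {0, ..., 1}; best 1*5 + 4*1 = 9
The maximum 1x + 4y = 10 is achieved at x = 2, y = 2.
Check: 2*2 + 1*2 = 6 <= 11 and 1*2 + 3*2 = 8 <= 8.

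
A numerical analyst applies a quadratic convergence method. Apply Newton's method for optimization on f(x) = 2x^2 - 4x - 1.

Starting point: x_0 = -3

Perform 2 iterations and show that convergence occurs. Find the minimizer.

f(x) = 2x^2 - 4x - 1, f'(x) = 4x + (-4), f''(x) = 4
Step 1: f'(-3) = -16, x_1 = -3 - -16/4 = 1
Step 2: f'(1) = 0, x_2 = 1 (converged)
Newton's method converges in 1 step for quadratics.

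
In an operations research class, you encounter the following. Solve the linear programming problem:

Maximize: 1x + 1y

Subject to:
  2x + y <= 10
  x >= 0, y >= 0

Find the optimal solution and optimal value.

The feasible region has vertices at [(0, 0), (5, 0), (0, 10)].
Checking objective 1x + 1y at each vertex:
  (0, 0): 1*0 + 1*0 = 0
  (5, 0): 1*5 + 1*0 = 5
  (0, 10): 1*0 + 1*10 = 10
Maximum is 10 at (0, 10).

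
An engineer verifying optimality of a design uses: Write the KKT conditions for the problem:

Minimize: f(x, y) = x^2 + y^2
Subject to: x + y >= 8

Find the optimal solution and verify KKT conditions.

KKT conditions for min x^2 + y^2 s.t. x + y >= 8:
Stationarity: 2x = mu, 2y = mu
So x = y = mu/2.
Complementary slackness: mu*(x + y - 8) = 0
Primal feasibility: x + y >= 8; dual feasibility: mu >= 0
If mu = 0 then x = y = 0, but 0 + 0 < 8 is infeasible, so the constraint is active.
Constraint active: x + y = 2*(mu/2) = 8 => mu = 8
x = y = 4, f = 32
Verify: stationarity 2*4 = 8 = mu; primal 4 + 4 = 8 >= 8; dual mu = 8 >= 0; complementary slackness 8*(8 - 8) = 0. All KKT conditions hold.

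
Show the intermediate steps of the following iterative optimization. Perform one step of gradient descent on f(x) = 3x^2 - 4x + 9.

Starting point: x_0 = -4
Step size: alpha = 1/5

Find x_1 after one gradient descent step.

f(x) = 3x^2 - 4x + 9
f'(x) = 6x - 4
f'(-4) = 6*-4 + (-4) = -28
x_1 = x_0 - alpha * f'(x_0) = -4 - 1/5 * -28 = 8/5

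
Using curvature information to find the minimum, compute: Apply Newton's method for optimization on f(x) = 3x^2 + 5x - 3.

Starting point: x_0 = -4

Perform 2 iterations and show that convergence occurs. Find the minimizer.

f(x) = 3x^2 + 5x - 3, f'(x) = 6x + (5), f''(x) = 6
Step 1: f'(-4) = -19, x_1 = -4 - -19/6 = -5/6
Step 2: f'(-5/6) = 0, x_2 = -5/6 (converged)
Newton's method converges in 1 step for quadratics.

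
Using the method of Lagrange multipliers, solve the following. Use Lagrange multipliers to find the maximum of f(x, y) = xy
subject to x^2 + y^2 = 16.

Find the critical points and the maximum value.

Lagrange conditions: y = 2*lambda*x and x = 2*lambda*y
If x = 0 then y = 0, violating the constraint, so x, y != 0.
Dividing: y/x = x/y => x^2 = y^2 => y = x or y = -x
Constraint: 2x^2 = 16 => x^2 = 8 => x = +/-sqrt(8)
Critical points: (sqrt(8), sqrt(8)), (-sqrt(8), -sqrt(8)), (sqrt(8), -sqrt(8)), (-sqrt(8), sqrt(8))
  y = x:  xy = x^2 = 8  at (sqrt(8), sqrt(8)) and (-sqrt(8), -sqrt(8))
  y = -x: xy = -x^2 = -8 at (sqrt(8), -sqrt(8)) and (-sqrt(8), sqrt(8))
Maximum xy = 8 at (sqrt(8), sqrt(8)) and (-sqrt(8), -sqrt(8))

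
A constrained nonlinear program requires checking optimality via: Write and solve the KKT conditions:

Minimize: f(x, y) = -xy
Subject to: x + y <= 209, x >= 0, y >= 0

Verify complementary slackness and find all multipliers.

Problem: min -xy s.t. x + y <= 209 (multiplier lambda), x >= 0 (mu_x), y >= 0 (mu_y)
KKT stationarity: -y + lambda - mu_x = 0, -x + lambda - mu_y = 0, with lambda, mu_x, mu_y >= 0
Complementary slackness: lambda*(x + y - 209) = 0, mu_x*x = 0, mu_y*y = 0
If lambda = 0: y = -mu_x <= 0 and x = -mu_y <= 0 force x = y = 0 with f = 0; but x = y = 209/2 is feasible with f = -43681/4 < 0, so this is not the minimum. Hence lambda > 0 and x + y = 209.
Try x > 0, y > 0 (so mu_x = mu_y = 0): y = lambda, x = lambda => x = y = lambda
x + y = 209 => 2*lambda = 209 => lambda = 209/2
x* = y* = 209/2 > 0, consistent with mu_x = mu_y = 0.
(Any feasible point with x = 0 or y = 0 has f = 0 > -43681/4, so the minimum is not on those boundaries.)
min(-xy) = -43681/4 (i.e. max xy = 43681/4)
Multipliers: lambda = 209/2, mu_x = 0, mu_y = 0
Complementary slackness: lambda*(x + y - 209) = 209/2*(209/2 + 209/2 - 209) = 0, mu_x*x = 0*209/2 = 0, mu_y*y = 0*209/2 = 0. Satisfied.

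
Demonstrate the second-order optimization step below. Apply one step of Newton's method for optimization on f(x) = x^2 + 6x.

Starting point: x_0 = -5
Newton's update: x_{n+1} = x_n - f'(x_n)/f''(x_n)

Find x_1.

f(x) = x^2 + 6x
f'(x) = 2x + (6), f''(x) = 2
Newton step: x_1 = x_0 - f'(x_0)/f''(x_0)
f'(-5) = -4
x_1 = -5 - -4/2 = -3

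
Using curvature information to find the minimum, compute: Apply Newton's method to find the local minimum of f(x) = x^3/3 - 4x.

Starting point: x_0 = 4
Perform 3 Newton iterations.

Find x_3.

f(x) = x^3/3 - 4x
f'(x) = x^2 - 4, f''(x) = 2x
Newton update: x_{n+1} = x_n - (x_n^2 - 4)/(2*x_n)
Step 1: x_0 = 4, f'=12, f''=8, x_1 = 5/2
Step 2: x_1 = 5/2, f'=9/4, f''=5, x_2 = 41/20
Step 3: x_2 = 41/20, f'=81/400, f''=41/10, x_3 = 3281/1640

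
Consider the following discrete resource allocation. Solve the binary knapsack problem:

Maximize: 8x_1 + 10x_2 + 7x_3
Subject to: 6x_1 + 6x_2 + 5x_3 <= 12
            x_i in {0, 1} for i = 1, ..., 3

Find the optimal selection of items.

Items: item 1 (v=8, w=6), item 2 (v=10, w=6), item 3 (v=7, w=5)
Capacity: 12
Checking all 8 subsets (w = total weight, v = total value):
  {}: w = 0, v = 0
  {1}: w = 6, v = 8
  {2}: w = 6, v = 10
  {3}: w = 5, v = 7
  {1, 2}: w = 12, v = 18
  {1, 3}: w = 11, v = 15
  {2, 3}: w = 11, v = 17
  {1, 2, 3}: w = 17 > 12, infeasible
Best feasible subset: items [1, 2]
Total weight: 12 <= 12, total value: 18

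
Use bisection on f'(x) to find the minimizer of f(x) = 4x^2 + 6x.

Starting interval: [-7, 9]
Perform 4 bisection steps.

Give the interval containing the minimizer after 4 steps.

Finding critical point of f(x) = 4x^2 + 6x using bisection on f'(x) = 8x + 6.
f'(x) = 0 when x = -3/4.
Starting interval: [-7, 9]
Step 1: mid = 1, f'(mid) = 14, new interval = [-7, 1]
Step 2: mid = -3, f'(mid) = -18, new interval = [-3, 1]
Step 3: mid = -1, f'(mid) = -2, new interval = [-1, 1]
Step 4: mid = 0, f'(mid) = 6, new interval = [-1, 0]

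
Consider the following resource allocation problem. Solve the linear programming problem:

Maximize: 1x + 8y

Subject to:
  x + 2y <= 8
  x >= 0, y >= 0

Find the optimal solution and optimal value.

The feasible region has vertices at [(0, 0), (8, 0), (0, 4)].
Checking objective 1x + 8y at each vertex:
  (0, 0): 1*0 + 8*0 = 0
  (8, 0): 1*8 + 8*0 = 8
  (0, 4): 1*0 + 8*4 = 32
Maximum is 32 at (0, 4).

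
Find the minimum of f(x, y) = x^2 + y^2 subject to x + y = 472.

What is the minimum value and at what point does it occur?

Substitute y = 472 - x into f(x,y) = x^2 + y^2:
g(x) = x^2 + (472 - x)^2 = 2x^2 - 944x + 222784
g'(x) = 4x - 944 = 0  =>  x = 236
y = 472 - 236 = 236
Minimum value = 236^2 + 236^2 = 111392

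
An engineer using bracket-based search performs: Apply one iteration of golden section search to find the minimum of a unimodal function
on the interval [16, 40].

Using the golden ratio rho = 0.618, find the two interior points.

Golden section search on [16, 40].
Golden ratio rho = 0.618 (approx).
Interior points:
  x_1 = 16 + (1-0.618)*24 = 25.1680
  x_2 = 16 + 0.618*24 = 30.8320
Compare f(x_1) and f(x_2) to determine which subinterval to keep.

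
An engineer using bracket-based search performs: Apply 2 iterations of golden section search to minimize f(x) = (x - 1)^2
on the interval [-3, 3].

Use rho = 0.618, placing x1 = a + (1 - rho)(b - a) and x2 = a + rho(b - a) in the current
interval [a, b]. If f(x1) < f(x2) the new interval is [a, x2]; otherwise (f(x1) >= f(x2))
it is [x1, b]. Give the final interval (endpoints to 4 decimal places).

Golden section search for min of f(x) = (x - 1)^2 on [-3, 3].
Each step: x1 = a + (1 - rho)(b - a), x2 = a + rho(b - a); if f(x1) < f(x2) keep [a, x2], otherwise keep [x1, b].
Step 1: [-3.0000, 3.0000], x1=-0.7080 (f=2.9173), x2=0.7080 (f=0.0853); f(x1) > f(x2) => keep [-0.7080, 3.0000]
Step 2: [-0.7080, 3.0000], x1=0.7085 (f=0.0850), x2=1.5835 (f=0.3405); f(x1) < f(x2) => keep [-0.7080, 1.5835]
Final interval: [-0.7080, 1.5835]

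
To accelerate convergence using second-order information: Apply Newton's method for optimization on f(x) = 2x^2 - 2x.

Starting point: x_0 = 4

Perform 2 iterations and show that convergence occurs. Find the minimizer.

f(x) = 2x^2 - 2x, f'(x) = 4x + (-2), f''(x) = 4
Step 1: f'(4) = 14, x_1 = 4 - 14/4 = 1/2
Step 2: f'(1/2) = 0, x_2 = 1/2 (converged)
Newton's method converges in 1 step for quadratics.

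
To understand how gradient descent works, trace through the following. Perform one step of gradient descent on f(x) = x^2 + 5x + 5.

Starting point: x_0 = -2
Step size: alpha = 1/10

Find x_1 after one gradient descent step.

f(x) = x^2 + 5x + 5
f'(x) = 2x + 5
f'(-2) = 2*-2 + (5) = 1
x_1 = x_0 - alpha * f'(x_0) = -2 - 1/10 * 1 = -21/10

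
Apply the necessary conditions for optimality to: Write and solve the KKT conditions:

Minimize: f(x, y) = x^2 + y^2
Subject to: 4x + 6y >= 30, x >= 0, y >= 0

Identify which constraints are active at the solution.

KKT conditions for min x^2 + y^2 s.t. 4x + 6y >= 30, x >= 0, y >= 0:
Stationarity: 2x = mu*4 + mu_x, 2y = mu*6 + mu_y, with mu, mu_x, mu_y >= 0
Complementary slackness: mu*(4x + 6y - 30) = 0, mu_x*x = 0, mu_y*y = 0
(0, 0) is infeasible (4*0 + 6*0 < 30), so if mu = 0 stationarity would force x = mu_x/2 >= 0, y = mu_y/2 >= 0 with mu_x*x = mu_y*y = 0, i.e. x = y = 0: contradiction. Hence mu > 0 and 4x + 6y = 30 is active.
Try x > 0, y > 0 (so mu_x = mu_y = 0): x = 4*mu/2, y = 6*mu/2
Substitute: 4*(4*mu/2) + 6*(6*mu/2) = 30
  mu*52/2 = 30 => mu = 15/13
x* = 30/13 > 0, y* = 45/13 > 0, consistent with mu_x = mu_y = 0.
f is convex and the constraints are linear, so this KKT point is the global minimum.
f* = 225/13
Active constraints: 4x + 6y >= 30 (holds with equality, mu = 15/13 > 0); x >= 0 and y >= 0 are inactive (mu_x = mu_y = 0).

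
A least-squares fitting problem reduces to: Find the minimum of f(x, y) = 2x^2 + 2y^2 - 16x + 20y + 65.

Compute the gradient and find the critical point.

f(x,y) = 2x^2 + 2y^2 - 16x + 20y + 65
df/dx = 4x + (-16) = 0  =>  x = 4
df/dy = 4y + (20) = 0  =>  y = -5
f(4, -5) = 2*(4)^2 + 2*(-5)^2 + -16*(4) + 20*(-5) + 65 = -17
Hessian is diagonal with entries 4, 4 > 0, so this is a minimum.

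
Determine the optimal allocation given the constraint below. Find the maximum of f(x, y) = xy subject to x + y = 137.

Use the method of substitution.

Substitute y = 137 - x into f(x,y) = xy:
g(x) = x(137 - x) = 137x - x^2
g'(x) = 137 - 2x = 0  =>  x = 137/2
y = 137 - 137/2 = 137/2
Maximum value = (137/2) * (137/2) = 18769/4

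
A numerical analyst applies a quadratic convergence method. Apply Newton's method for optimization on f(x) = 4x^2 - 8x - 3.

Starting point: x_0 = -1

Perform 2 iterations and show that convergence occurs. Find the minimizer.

f(x) = 4x^2 - 8x - 3, f'(x) = 8x + (-8), f''(x) = 8
Step 1: f'(-1) = -16, x_1 = -1 - -16/8 = 1
Step 2: f'(1) = 0, x_2 = 1 (converged)
Newton's method converges in 1 step for quadratics.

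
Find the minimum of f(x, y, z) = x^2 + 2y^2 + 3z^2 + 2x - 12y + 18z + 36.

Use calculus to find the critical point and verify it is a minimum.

f(x,y,z) = x^2 + 2y^2 + 3z^2 + 2x - 12y + 18z + 36
df/dx = 2x + (2) = 0 => x = -1
df/dy = 4y + (-12) = 0 => y = 3
df/dz = 6z + (18) = 0 => z = -3
f(-1,3,-3) = 1*(-1)^2 + 2*(3)^2 + 3*(-3)^2 + 2*(-1) + -12*(3) + 18*(-3) + 36 = -10
Hessian is diagonal with entries 2, 4, 6 > 0, confirmed minimum.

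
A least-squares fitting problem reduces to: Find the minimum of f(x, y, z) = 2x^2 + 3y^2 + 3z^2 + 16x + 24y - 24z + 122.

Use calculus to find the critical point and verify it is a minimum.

f(x,y,z) = 2x^2 + 3y^2 + 3z^2 + 16x + 24y - 24z + 122
df/dx = 4x + (16) = 0 => x = -4
df/dy = 6y + (24) = 0 => y = -4
df/dz = 6z + (-24) = 0 => z = 4
f(-4,-4,4) = 2*(-4)^2 + 3*(-4)^2 + 3*(4)^2 + 16*(-4) + 24*(-4) + -24*(4) + 122 = -6
Hessian is diagonal with entries 4, 6, 6 > 0, confirmed minimum.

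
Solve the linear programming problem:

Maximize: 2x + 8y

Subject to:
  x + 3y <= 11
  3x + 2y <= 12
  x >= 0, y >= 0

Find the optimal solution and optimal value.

Feasible vertices: (0, 0), (0, 11/3), (2, 3), (4, 0)
Objective 2x + 8y at each:
  (0, 0): 0
  (0, 11/3): 88/3
  (2, 3): 28
  (4, 0): 8
Maximum is 88/3 at (0, 11/3).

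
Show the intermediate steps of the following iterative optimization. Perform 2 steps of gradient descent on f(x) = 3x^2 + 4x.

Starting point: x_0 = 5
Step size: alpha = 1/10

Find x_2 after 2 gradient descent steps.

f(x) = 3x^2 + 4x, f'(x) = 6x + (4)
Step 1: f'(5) = 34, x_1 = 5 - 1/10 * 34 = 8/5
Step 2: f'(8/5) = 68/5, x_2 = 8/5 - 1/10 * 68/5 = 6/25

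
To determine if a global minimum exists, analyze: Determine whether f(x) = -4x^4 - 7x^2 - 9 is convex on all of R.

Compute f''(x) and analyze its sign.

f(x) = -4x^4 - 7x^2 - 9
f'(x) = -16x^3 + -14x
f''(x) = -48x^2 + -14
f''(x) = -48x^2 + -14 <= -14 < 0 for all x
Therefore, f is concave on R.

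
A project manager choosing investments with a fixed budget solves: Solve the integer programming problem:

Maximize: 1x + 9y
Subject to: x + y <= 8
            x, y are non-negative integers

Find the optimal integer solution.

Objective: 1x + 9y, constraint: x + y <= 8
Coefficient of y is 9 > coefficient of x is 1, so allocate the entire budget to y.
Optimal: x = 0, y = 8, value = 72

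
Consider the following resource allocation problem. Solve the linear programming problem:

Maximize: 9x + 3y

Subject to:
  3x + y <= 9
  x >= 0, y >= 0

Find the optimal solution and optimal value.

The feasible region has vertices at [(0, 0), (3, 0), (0, 9)].
Checking objective 9x + 3y at each vertex:
  (0, 0): 9*0 + 3*0 = 0
  (3, 0): 9*3 + 3*0 = 27
  (0, 9): 9*0 + 3*9 = 27
Maximum is 27 at (3, 0).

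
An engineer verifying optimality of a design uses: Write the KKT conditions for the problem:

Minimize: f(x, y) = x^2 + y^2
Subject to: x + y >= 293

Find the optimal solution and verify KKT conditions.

KKT conditions for min x^2 + y^2 s.t. x + y >= 293:
Stationarity: 2x = mu, 2y = mu
So x = y = mu/2.
Complementary slackness: mu*(x + y - 293) = 0
Primal feasibility: x + y >= 293; dual feasibility: mu >= 0
If mu = 0 then x = y = 0, but 0 + 0 < 293 is infeasible, so the constraint is active.
Constraint active: x + y = 2*(mu/2) = 293 => mu = 293
x = y = 293/2, f = 85849/2
Verify: stationarity 2*(293/2) = 293 = mu; primal 293/2 + 293/2 = 293 >= 293; dual mu = 293 >= 0; complementary slackness 293*(293 - 293) = 0. All KKT conditions hold.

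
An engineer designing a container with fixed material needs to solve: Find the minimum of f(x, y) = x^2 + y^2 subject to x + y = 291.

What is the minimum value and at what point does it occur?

Substitute y = 291 - x into f(x,y) = x^2 + y^2:
g(x) = x^2 + (291 - x)^2 = 2x^2 - 582x + 84681
g'(x) = 4x - 582 = 0  =>  x = 291/2
y = 291 - 291/2 = 291/2
Minimum value = (291/2)^2 + (291/2)^2 = 84681/2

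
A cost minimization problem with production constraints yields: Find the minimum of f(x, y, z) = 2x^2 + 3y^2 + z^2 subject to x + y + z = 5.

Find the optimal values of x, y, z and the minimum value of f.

Using Lagrange multipliers on f = 2x^2 + 3y^2 + z^2 with constraint x + y + z = 5:
Conditions: 2*2*x = lambda, 2*3*y = lambda, 2*1*z = lambda
So x = lambda/4, y = lambda/6, z = lambda/2
Substituting into constraint: lambda * (11/12) = 5
lambda = 60/11
x = 15/11, y = 10/11, z = 30/11
Minimum value = 150/11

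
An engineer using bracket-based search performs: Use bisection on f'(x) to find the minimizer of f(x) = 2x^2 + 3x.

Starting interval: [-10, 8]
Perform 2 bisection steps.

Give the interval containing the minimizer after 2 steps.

Finding critical point of f(x) = 2x^2 + 3x using bisection on f'(x) = 4x + 3.
f'(x) = 0 when x = -3/4.
Starting interval: [-10, 8]
Step 1: mid = -1, f'(mid) = -1, new interval = [-1, 8]
Step 2: mid = 7/2, f'(mid) = 17, new interval = [-1, 7/2]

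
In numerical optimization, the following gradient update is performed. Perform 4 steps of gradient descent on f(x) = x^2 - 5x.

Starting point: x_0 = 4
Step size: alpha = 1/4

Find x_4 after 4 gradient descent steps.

f(x) = x^2 - 5x, f'(x) = 2x + (-5)
Step 1: f'(4) = 3, x_1 = 4 - 1/4 * 3 = 13/4
Step 2: f'(13/4) = 3/2, x_2 = 13/4 - 1/4 * 3/2 = 23/8
Step 3: f'(23/8) = 3/4, x_3 = 23/8 - 1/4 * 3/4 = 43/16
Step 4: f'(43/16) = 3/8, x_4 = 43/16 - 1/4 * 3/8 = 83/32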